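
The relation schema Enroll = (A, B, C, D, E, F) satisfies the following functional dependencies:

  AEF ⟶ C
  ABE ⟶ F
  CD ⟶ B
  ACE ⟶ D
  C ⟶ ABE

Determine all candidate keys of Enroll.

{C}, {A, B, E}, {A, E, F}

{C}⁺: C→ABE adds A, B, E; ABE→F adds F; ACE→D adds D → {A, B, C, D, E, F}.
{A, B, E}⁺: ABE→F adds F; AEF→C adds C; ACE→D adds D → {A, B, C, D, E, F}. Minimal: {B, E}⁺ = {B, E}; {A, E}⁺ = {A, E}; {A, B}⁺ = {A, B} — none reach the full schema.
{A, E, F}⁺: AEF→C adds C; ACE→D adds D; C→ABE adds B → {A, B, C, D, E, F}. Minimal: {E, F}⁺ = {E, F}; {A, F}⁺ = {A, F}; {A, E}⁺ = {A, E} — none reach the full schema.
Any other superkey contains one of these as a subset, so there are no further candidate keys.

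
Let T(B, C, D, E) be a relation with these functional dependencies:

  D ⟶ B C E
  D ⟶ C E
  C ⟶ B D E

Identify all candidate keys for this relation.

C; D

{C}⁺: C→BDE adds B, D, E → {B, C, D, E}.
{D}⁺: D→BCE adds B, C, E → {B, C, D, E}.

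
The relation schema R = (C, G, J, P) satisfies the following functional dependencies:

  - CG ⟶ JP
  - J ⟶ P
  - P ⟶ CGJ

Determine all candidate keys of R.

J, P, CG

{J}⁺: J→P adds P; P→CGJ adds C, G → {C, G, J, P}.
{P}⁺: P→CGJ adds C, G, J → {C, G, J, P}.
{C, G}⁺: CG→JP adds J, P → {C, G, J, P}.
Any other superkey contains one of these as a subset, so there are no further candidate keys.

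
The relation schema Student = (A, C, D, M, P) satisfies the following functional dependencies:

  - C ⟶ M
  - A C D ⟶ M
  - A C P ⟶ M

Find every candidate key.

{A, C, D, P}⁺: C→M adds M → {A, C, D, M, P}. Minimal: {C, D, P}⁺ = {C, D, M, P}; {A, D, P}⁺ = {A, D, P}; {A, C, P}⁺ = {A, C, M, P}; … — none reach the full schema.

ACDP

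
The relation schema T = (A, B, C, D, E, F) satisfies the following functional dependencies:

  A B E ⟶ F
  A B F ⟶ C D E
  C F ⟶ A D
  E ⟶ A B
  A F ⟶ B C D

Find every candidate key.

{E}⁺: E→AB adds A, B; ABE→F adds F; ABF→CDE adds C, D → {A, B, C, D, E, F}.
{A, F}⁺: AF→BCD adds B, C, D; ABF→CDE adds E → {A, B, C, D, E, F}. Minimal: {F}⁺ = {F}; {A}⁺ = {A} — none reach the full schema.
{C, F}⁺: CF→AD adds A, D; AF→BCD adds B; ABF→CDE adds E → {A, B, C, D, E, F}. Minimal: {F}⁺ = {F}; {C}⁺ = {C} — none reach the full schema.
Any other superkey contains one of these as a subset, so there are no further candidate keys.

(E), (A, F), (C, F)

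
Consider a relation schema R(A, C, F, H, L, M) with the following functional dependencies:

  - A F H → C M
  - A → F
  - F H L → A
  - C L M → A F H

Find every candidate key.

Attribute L never appears on the right-hand side of any dependency, so L must belong to every candidate key.
{L}⁺ = {L}, which is not all of the schema, so we must add further attributes.
{A, H, L}⁺: A→F adds F; AFH→CM adds C, M → {A, C, F, H, L, M}. Minimal: {H, L}⁺ = {H, L}; {A, L}⁺ = {A, F, L}; {A, H}⁺ = {A, C, F, H, M} — none reach the full schema.
{C, L, M}⁺: CLM→AFH adds A, F, H → {A, C, F, H, L, M}. Minimal: {L, M}⁺ = {L, M}; {C, M}⁺ = {C, M}; {C, L}⁺ = {C, L} — none reach the full schema.
{F, H, L}⁺: FHL→A adds A; AFH→CM adds C, M → {A, C, F, H, L, M}. Minimal: {H, L}⁺ = {H, L}; {F, L}⁺ = {F, L}; {F, H}⁺ = {F, H} — none reach the full schema.
Any other superkey contains one of these as a subset, so there are no further candidate keys.

AHL, CLM, FHL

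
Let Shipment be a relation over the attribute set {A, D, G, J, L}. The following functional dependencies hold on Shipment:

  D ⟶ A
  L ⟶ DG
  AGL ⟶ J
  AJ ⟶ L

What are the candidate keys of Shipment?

{L}⁺: L→DG adds D, G; D→A adds A; AGL→J adds J → {A, D, G, J, L}.
{A, J}⁺: AJ→L adds L; L→DG adds D, G → {A, D, G, J, L}. Minimal: {J}⁺ = {J}; {A}⁺ = {A} — none reach the full schema.
{D, J}⁺: D→A adds A; AJ→L adds L; L→DG adds G → {A, D, G, J, L}. Minimal: {J}⁺ = {J}; {D}⁺ = {A, D} — none reach the full schema.
Any other superkey contains one of these as a subset, so there are no further candidate keys.

(L), (A, J), (D, J)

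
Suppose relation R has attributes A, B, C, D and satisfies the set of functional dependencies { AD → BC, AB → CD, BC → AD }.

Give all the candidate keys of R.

(A, B), (A, D), (B, C)

{A, B}⁺: AB→CD adds C, D → {A, B, C, D}.
{A, D}⁺: AD→BC adds B, C → {A, B, C, D}.
{B, C}⁺: BC→AD adds A, D → {A, B, C, D}.
Any other superkey contains one of these as a subset, so there are no further candidate keys.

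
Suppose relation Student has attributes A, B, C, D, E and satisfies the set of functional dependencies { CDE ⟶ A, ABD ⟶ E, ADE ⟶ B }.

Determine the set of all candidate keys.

{C, D, E}⁺: CDE→A adds A; ADE→B adds B → {A, B, C, D, E}. Minimal: {D, E}⁺ = {D, E}; {C, E}⁺ = {C, E}; {C, D}⁺ = {C, D} — none reach the full schema.
{A, B, C, D}⁺: ABD→E adds E → {A, B, C, D, E}. Minimal: {B, C, D}⁺ = {B, C, D}; {A, C, D}⁺ = {A, C, D}; {A, B, D}⁺ = {A, B, D, E}; … — none reach the full schema.

{C, D, E}, {A, B, C, D}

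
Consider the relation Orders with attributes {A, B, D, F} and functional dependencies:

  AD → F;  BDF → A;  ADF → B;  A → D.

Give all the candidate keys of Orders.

{A}⁺: A→D adds D; AD→F adds F; ADF→B adds B → {A, B, D, F}.
{B, D, F}⁺: BDF→A adds A → {A, B, D, F}.
Any other superkey contains one of these as a subset, so there are no further candidate keys.

(A), (B, D, F)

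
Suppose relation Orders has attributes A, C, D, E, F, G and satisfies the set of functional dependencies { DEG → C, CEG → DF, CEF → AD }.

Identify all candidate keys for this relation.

{C, E, G}, {D, E, G}

Attributes E, G never appear on any right-hand side, so every candidate key must contain {E, G}.
{E, G}⁺ = {E, G}, which is not all of the schema, so we must add further attributes.
{C, E, G}⁺: CEG→DF adds D, F; CEF→AD adds A → {A, C, D, E, F, G}. Minimal: {E, G}⁺ = {E, G}; {C, G}⁺ = {C, G}; {C, E}⁺ = {C, E} — none reach the full schema.
{D, E, G}⁺: DEG→C adds C; CEG→DF adds F; CEF→AD adds A → {A, C, D, E, F, G}. Minimal: {E, G}⁺ = {E, G}; {D, G}⁺ = {D, G}; {D, E}⁺ = {D, E} — none reach the full schema.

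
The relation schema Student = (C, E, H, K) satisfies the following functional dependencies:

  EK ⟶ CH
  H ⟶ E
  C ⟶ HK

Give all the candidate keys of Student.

{C}⁺: C→HK adds H, K; H→E adds E → {C, E, H, K}.
{E, K}⁺: EK→CH adds C, H → {C, E, H, K}. Minimal: {K}⁺ = {K}; {E}⁺ = {E} — none reach the full schema.
{H, K}⁺: H→E adds E; EK→CH adds C → {C, E, H, K}. Minimal: {K}⁺ = {K}; {H}⁺ = {E, H} — none reach the full schema.
Any other superkey contains one of these as a subset, so there are no further candidate keys.

{C}, {E, K}, {H, K}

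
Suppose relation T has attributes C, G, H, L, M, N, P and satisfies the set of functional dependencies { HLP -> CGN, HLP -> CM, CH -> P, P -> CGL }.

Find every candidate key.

{C, H}⁺: CH→P adds P; P→CGL adds G, L; HLP→CGN adds N; HLP→CM adds M → {C, G, H, L, M, N, P}.
{H, P}⁺: P→CGL adds C, G, L; HLP→CGN adds N; HLP→CM adds M → {C, G, H, L, M, N, P}.

{C, H}; {H, P}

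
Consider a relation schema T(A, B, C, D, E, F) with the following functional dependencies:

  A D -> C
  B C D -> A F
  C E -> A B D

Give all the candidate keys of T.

{C, E}, {A, D, E}

Attribute E never appears on the right-hand side of any dependency, so E must belong to every candidate key.
{E}⁺ = {E}, which is not all of the schema, so we must add further attributes.
{C, E}⁺: CE→ABD adds A, B, D; BCD→AF adds F → {A, B, C, D, E, F}. Minimal: {E}⁺ = {E}; {C}⁺ = {C} — none reach the full schema.
{A, D, E}⁺: AD→C adds C; CE→ABD adds B; BCD→AF adds F → {A, B, C, D, E, F}. Minimal: {D, E}⁺ = {D, E}; {A, E}⁺ = {A, E}; {A, D}⁺ = {A, C, D} — none reach the full schema.
Any other superkey contains one of these as a subset, so there are no further candidate keys.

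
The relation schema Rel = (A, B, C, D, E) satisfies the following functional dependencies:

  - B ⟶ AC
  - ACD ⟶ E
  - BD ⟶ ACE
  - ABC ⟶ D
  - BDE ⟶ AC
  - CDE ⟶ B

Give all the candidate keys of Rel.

{B}⁺: B→AC adds A, C; ABC→D adds D; ACD→E adds E → {A, B, C, D, E}.
{A, C, D}⁺: ACD→E adds E; CDE→B adds B → {A, B, C, D, E}. Minimal: {C, D}⁺ = {C, D}; {A, D}⁺ = {A, D}; {A, C}⁺ = {A, C} — none reach the full schema.
{C, D, E}⁺: CDE→B adds B; B→AC adds A → {A, B, C, D, E}. Minimal: {D, E}⁺ = {D, E}; {C, E}⁺ = {C, E}; {C, D}⁺ = {C, D} — none reach the full schema.
Any other superkey contains one of these as a subset, so there are no further candidate keys.

B; ACD; CDE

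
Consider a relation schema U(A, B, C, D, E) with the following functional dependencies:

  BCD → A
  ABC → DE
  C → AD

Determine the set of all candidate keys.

(B, C)

Attributes B, C never appear on any right-hand side, so every candidate key must contain {B, C}.
{B, C}⁺ = {A, B, C, D, E}, which is all of the schema, so {B, C} is the only candidate key.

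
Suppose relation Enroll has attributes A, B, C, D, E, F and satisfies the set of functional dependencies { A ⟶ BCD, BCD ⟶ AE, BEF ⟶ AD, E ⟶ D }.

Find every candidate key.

(A, F), (B, E, F), (B, C, D, F)

Attribute F never appears on the right-hand side of any dependency, so F must belong to every candidate key.
{F}⁺ = {F}, which is not all of the schema, so we must add further attributes.
{A, F}⁺: A→BCD adds B, C, D; BCD→AE adds E → {A, B, C, D, E, F}. Minimal: {F}⁺ = {F}; {A}⁺ = {A, B, C, D, E} — none reach the full schema.
{B, E, F}⁺: BEF→AD adds A, D; A→BCD adds C → {A, B, C, D, E, F}. Minimal: {E, F}⁺ = {D, E, F}; {B, F}⁺ = {B, F}; {B, E}⁺ = {B, D, E} — none reach the full schema.
{B, C, D, F}⁺: BCD→AE adds A, E → {A, B, C, D, E, F}. Minimal: {C, D, F}⁺ = {C, D, F}; {B, D, F}⁺ = {B, D, F}; {B, C, F}⁺ = {B, C, F}; … — none reach the full schema.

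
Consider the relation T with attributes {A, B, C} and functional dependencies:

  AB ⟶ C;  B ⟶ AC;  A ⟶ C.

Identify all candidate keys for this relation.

{B}

Attribute B never appears on the right-hand side of any dependency, so B must belong to every candidate key.
{B}⁺ = {A, B, C}, which is all of the schema, so {B} is the only candidate key.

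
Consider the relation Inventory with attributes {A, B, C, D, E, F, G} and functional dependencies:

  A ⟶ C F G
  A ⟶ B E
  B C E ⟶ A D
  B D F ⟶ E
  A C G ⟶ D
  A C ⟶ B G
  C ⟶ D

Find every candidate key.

{A}⁺: A→CFG adds C, F, G; A→BE adds B, E; BCE→AD adds D → {A, B, C, D, E, F, G}.
{B, C, E}⁺: BCE→AD adds A, D; AC→BG adds G; A→CFG adds F → {A, B, C, D, E, F, G}. Minimal: {C, E}⁺ = {C, D, E}; {B, E}⁺ = {B, E}; {B, C}⁺ = {B, C, D} — none reach the full schema.
{B, C, F}⁺: C→D adds D; BDF→E adds E; BCE→AD adds A; AC→BG adds G → {A, B, C, D, E, F, G}. Minimal: {C, F}⁺ = {C, D, F}; {B, F}⁺ = {B, F}; {B, C}⁺ = {B, C, D} — none reach the full schema.

A, BCE, BCF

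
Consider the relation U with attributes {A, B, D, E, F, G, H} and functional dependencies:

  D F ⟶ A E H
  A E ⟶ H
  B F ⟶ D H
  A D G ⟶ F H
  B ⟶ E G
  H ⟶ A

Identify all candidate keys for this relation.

(B, F), (A, B, D), (B, D, H)

Attribute B never appears on the right-hand side of any dependency, so B must belong to every candidate key.
{B}⁺ = {B, E, G}, which is not all of the schema, so we must add further attributes.
{B, F}⁺: BF→DH adds D, H; B→EG adds E, G; H→A adds A → {A, B, D, E, F, G, H}.
{A, B, D}⁺: B→EG adds E, G; AE→H adds H; ADG→FH adds F → {A, B, D, E, F, G, H}.
{B, D, H}⁺: B→EG adds E, G; H→A adds A; ADG→FH adds F → {A, B, D, E, F, G, H}.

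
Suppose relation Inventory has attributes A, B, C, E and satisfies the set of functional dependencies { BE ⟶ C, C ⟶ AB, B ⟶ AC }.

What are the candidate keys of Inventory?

{B, E}⁺: BE→C adds C; C→AB adds A → {A, B, C, E}. Minimal: {E}⁺ = {E}; {B}⁺ = {A, B, C} — none reach the full schema.
{C, E}⁺: C→AB adds A, B → {A, B, C, E}. Minimal: {E}⁺ = {E}; {C}⁺ = {A, B, C} — none reach the full schema.
Any other superkey contains one of these as a subset, so there are no further candidate keys.

{B, E}, {C, E}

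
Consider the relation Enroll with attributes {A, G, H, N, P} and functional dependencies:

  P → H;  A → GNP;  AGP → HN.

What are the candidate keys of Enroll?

Attribute A never appears on the right-hand side of any dependency, so A must belong to every candidate key.
{A}⁺ = {A, G, H, N, P}, which is all of the schema, so {A} is the only candidate key.

A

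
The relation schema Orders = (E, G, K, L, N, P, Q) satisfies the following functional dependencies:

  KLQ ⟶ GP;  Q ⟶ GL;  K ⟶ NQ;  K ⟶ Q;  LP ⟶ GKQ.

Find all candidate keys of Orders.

{E, K}⁺: K→NQ adds N, Q; Q→GL adds G, L; KLQ→GP adds P → {E, G, K, L, N, P, Q}. Minimal: {K}⁺ = {G, K, L, N, P, Q}; {E}⁺ = {E} — none reach the full schema.
{E, L, P}⁺: LP→GKQ adds G, K, Q; K→NQ adds N → {E, G, K, L, N, P, Q}. Minimal: {L, P}⁺ = {G, K, L, N, P, Q}; {E, P}⁺ = {E, P}; {E, L}⁺ = {E, L} — none reach the full schema.
{E, P, Q}⁺: Q→GL adds G, L; LP→GKQ adds K; K→NQ adds N → {E, G, K, L, N, P, Q}. Minimal: {P, Q}⁺ = {G, K, L, N, P, Q}; {E, Q}⁺ = {E, G, L, Q}; {E, P}⁺ = {E, P} — none reach the full schema.

{E, K}, {E, L, P}, {E, P, Q}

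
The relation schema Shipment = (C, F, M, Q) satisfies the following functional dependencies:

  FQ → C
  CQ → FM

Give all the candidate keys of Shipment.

CQ, FQ

Attribute Q never appears on the right-hand side of any dependency, so Q must belong to every candidate key.
{Q}⁺ = {Q}, which is not all of the schema, so we must add further attributes.
{C, Q}⁺: CQ→FM adds F, M → {C, F, M, Q}.
{F, Q}⁺: FQ→C adds C; CQ→FM adds M → {C, F, M, Q}.
Any other superkey contains one of these as a subset, so there are no further candidate keys.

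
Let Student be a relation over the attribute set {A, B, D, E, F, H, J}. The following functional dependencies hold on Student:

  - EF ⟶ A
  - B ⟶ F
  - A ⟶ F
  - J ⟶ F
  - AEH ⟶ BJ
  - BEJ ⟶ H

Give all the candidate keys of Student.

{A, D, E, H}⁺: A→F adds F; AEH→BJ adds B, J → {A, B, D, E, F, H, J}. Minimal: {D, E, H}⁺ = {D, E, H}; {A, E, H}⁺ = {A, B, E, F, H, J}; {A, D, H}⁺ = {A, D, F, H}; … — none reach the full schema.
{B, D, E, H}⁺: B→F adds F; EF→A adds A; AEH→BJ adds J → {A, B, D, E, F, H, J}. Minimal: {D, E, H}⁺ = {D, E, H}; {B, E, H}⁺ = {A, B, E, F, H, J}; {B, D, H}⁺ = {B, D, F, H}; … — none reach the full schema.
{B, D, E, J}⁺: B→F adds F; BEJ→H adds H; EF→A adds A → {A, B, D, E, F, H, J}. Minimal: {D, E, J}⁺ = {A, D, E, F, J}; {B, E, J}⁺ = {A, B, E, F, H, J}; {B, D, J}⁺ = {B, D, F, J}; … — none reach the full schema.
{D, E, F, H}⁺: EF→A adds A; AEH→BJ adds B, J → {A, B, D, E, F, H, J}. Minimal: {E, F, H}⁺ = {A, B, E, F, H, J}; {D, F, H}⁺ = {D, F, H}; {D, E, H}⁺ = {D, E, H}; … — none reach the full schema.
{D, E, H, J}⁺: J→F adds F; EF→A adds A; AEH→BJ adds B → {A, B, D, E, F, H, J}. Minimal: {E, H, J}⁺ = {A, B, E, F, H, J}; {D, H, J}⁺ = {D, F, H, J}; {D, E, J}⁺ = {A, D, E, F, J}; … — none reach the full schema.

ADEH; BDEH; BDEJ; DEFH; DEHJ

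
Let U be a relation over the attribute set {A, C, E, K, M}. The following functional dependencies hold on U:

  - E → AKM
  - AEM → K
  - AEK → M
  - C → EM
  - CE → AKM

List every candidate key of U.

{C}

Attribute C never appears on the right-hand side of any dependency, so C must belong to every candidate key.
{C}⁺ = {A, C, E, K, M}, which is all of the schema, so {C} is the only candidate key.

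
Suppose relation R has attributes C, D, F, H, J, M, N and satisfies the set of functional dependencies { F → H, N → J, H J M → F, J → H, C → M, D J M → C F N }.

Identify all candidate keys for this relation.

CDJ; CDN; DJM; DMN

{C, D, J}⁺: J→H adds H; C→M adds M; DJM→CFN adds F, N → {C, D, F, H, J, M, N}. Minimal: {D, J}⁺ = {D, H, J}; {C, J}⁺ = {C, F, H, J, M}; {C, D}⁺ = {C, D, M} — none reach the full schema.
{C, D, N}⁺: N→J adds J; J→H adds H; C→M adds M; DJM→CFN adds F → {C, D, F, H, J, M, N}. Minimal: {D, N}⁺ = {D, H, J, N}; {C, N}⁺ = {C, F, H, J, M, N}; {C, D}⁺ = {C, D, M} — none reach the full schema.
{D, J, M}⁺: J→H adds H; DJM→CFN adds C, F, N → {C, D, F, H, J, M, N}. Minimal: {J, M}⁺ = {F, H, J, M}; {D, M}⁺ = {D, M}; {D, J}⁺ = {D, H, J} — none reach the full schema.
{D, M, N}⁺: N→J adds J; J→H adds H; DJM→CFN adds C, F → {C, D, F, H, J, M, N}. Minimal: {M, N}⁺ = {F, H, J, M, N}; {D, N}⁺ = {D, H, J, N}; {D, M}⁺ = {D, M} — none reach the full schema.
Any other superkey contains one of these as a subset, so there are no further candidate keys.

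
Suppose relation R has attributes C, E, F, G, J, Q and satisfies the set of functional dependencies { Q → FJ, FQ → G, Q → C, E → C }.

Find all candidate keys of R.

{E, Q}⁺: Q→FJ adds F, J; FQ→G adds G; Q→C adds C → {C, E, F, G, J, Q}. Minimal: {Q}⁺ = {C, F, G, J, Q}; {E}⁺ = {C, E} — none reach the full schema.

{E, Q}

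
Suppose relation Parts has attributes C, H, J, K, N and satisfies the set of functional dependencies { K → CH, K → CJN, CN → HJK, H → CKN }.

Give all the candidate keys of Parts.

{H}⁺: H→CKN adds C, K, N; K→CJN adds J → {C, H, J, K, N}.
{K}⁺: K→CH adds C, H; K→CJN adds J, N → {C, H, J, K, N}.
{C, N}⁺: CN→HJK adds H, J, K → {C, H, J, K, N}.

(H), (K), (C, N)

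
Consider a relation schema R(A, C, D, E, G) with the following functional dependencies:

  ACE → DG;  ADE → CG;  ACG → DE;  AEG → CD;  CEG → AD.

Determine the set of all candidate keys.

{A, C, E}, {A, C, G}, {A, D, E}, {A, E, G}, {C, E, G}

{A, C, E}⁺: ACE→DG adds D, G → {A, C, D, E, G}. Minimal: {C, E}⁺ = {C, E}; {A, E}⁺ = {A, E}; {A, C}⁺ = {A, C} — none reach the full schema.
{A, C, G}⁺: ACG→DE adds D, E → {A, C, D, E, G}. Minimal: {C, G}⁺ = {C, G}; {A, G}⁺ = {A, G}; {A, C}⁺ = {A, C} — none reach the full schema.
{A, D, E}⁺: ADE→CG adds C, G → {A, C, D, E, G}. Minimal: {D, E}⁺ = {D, E}; {A, E}⁺ = {A, E}; {A, D}⁺ = {A, D} — none reach the full schema.
{A, E, G}⁺: AEG→CD adds C, D → {A, C, D, E, G}. Minimal: {E, G}⁺ = {E, G}; {A, G}⁺ = {A, G}; {A, E}⁺ = {A, E} — none reach the full schema.
{C, E, G}⁺: CEG→AD adds A, D → {A, C, D, E, G}. Minimal: {E, G}⁺ = {E, G}; {C, G}⁺ = {C, G}; {C, E}⁺ = {C, E} — none reach the full schema.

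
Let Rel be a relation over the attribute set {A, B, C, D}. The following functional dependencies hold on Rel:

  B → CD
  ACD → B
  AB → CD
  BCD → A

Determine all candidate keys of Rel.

{B}⁺: B→CD adds C, D; BCD→A adds A → {A, B, C, D}.
{A, C, D}⁺: ACD→B adds B → {A, B, C, D}. Minimal: {C, D}⁺ = {C, D}; {A, D}⁺ = {A, D}; {A, C}⁺ = {A, C} — none reach the full schema.
Any other superkey contains one of these as a subset, so there are no further candidate keys.

(B), (A, C, D)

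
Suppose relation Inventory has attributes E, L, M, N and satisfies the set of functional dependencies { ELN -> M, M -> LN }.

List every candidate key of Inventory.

{E, M}, {E, L, N}

{E, M}⁺: M→LN adds L, N → {E, L, M, N}. Minimal: {M}⁺ = {L, M, N}; {E}⁺ = {E} — none reach the full schema.
{E, L, N}⁺: ELN→M adds M → {E, L, M, N}. Minimal: {L, N}⁺ = {L, N}; {E, N}⁺ = {E, N}; {E, L}⁺ = {E, L} — none reach the full schema.
Any other superkey contains one of these as a subset, so there are no further candidate keys.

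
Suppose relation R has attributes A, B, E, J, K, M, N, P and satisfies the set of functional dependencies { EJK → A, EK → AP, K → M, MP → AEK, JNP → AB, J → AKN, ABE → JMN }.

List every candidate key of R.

{E, J}⁺: J→AKN adds A, K, N; EK→AP adds P; K→M adds M; JNP→AB adds B → {A, B, E, J, K, M, N, P}. Minimal: {J}⁺ = {A, J, K, M, N}; {E}⁺ = {E} — none reach the full schema.
{J, P}⁺: J→AKN adds A, K, N; K→M adds M; MP→AEK adds E; JNP→AB adds B → {A, B, E, J, K, M, N, P}. Minimal: {P}⁺ = {P}; {J}⁺ = {A, J, K, M, N} — none reach the full schema.
{A, B, E}⁺: ABE→JMN adds J, M, N; J→AKN adds K; EK→AP adds P → {A, B, E, J, K, M, N, P}. Minimal: {B, E}⁺ = {B, E}; {A, E}⁺ = {A, E}; {A, B}⁺ = {A, B} — none reach the full schema.
{B, E, K}⁺: EK→AP adds A, P; K→M adds M; ABE→JMN adds J, N → {A, B, E, J, K, M, N, P}. Minimal: {E, K}⁺ = {A, E, K, M, P}; {B, K}⁺ = {B, K, M}; {B, E}⁺ = {B, E} — none reach the full schema.
{B, K, P}⁺: K→M adds M; MP→AEK adds A, E; ABE→JMN adds J, N → {A, B, E, J, K, M, N, P}. Minimal: {K, P}⁺ = {A, E, K, M, P}; {B, P}⁺ = {B, P}; {B, K}⁺ = {B, K, M} — none reach the full schema.
{B, M, P}⁺: MP→AEK adds A, E, K; ABE→JMN adds J, N → {A, B, E, J, K, M, N, P}. Minimal: {M, P}⁺ = {A, E, K, M, P}; {B, P}⁺ = {B, P}; {B, M}⁺ = {B, M} — none reach the full schema.

{E, J}; {J, P}; {A, B, E}; {B, E, K}; {B, K, P}; {B, M, P}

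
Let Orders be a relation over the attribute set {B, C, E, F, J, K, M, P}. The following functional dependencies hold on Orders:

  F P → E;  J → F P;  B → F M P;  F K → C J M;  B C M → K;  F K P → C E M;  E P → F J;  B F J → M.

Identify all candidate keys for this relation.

(B, C), (B, K)

Attribute B never appears on the right-hand side of any dependency, so B must belong to every candidate key.
{B}⁺ = {B, E, F, J, M, P}, which is not all of the schema, so we must add further attributes.
{B, C}⁺: B→FMP adds F, M, P; BCM→K adds K; FKP→CEM adds E; EP→FJ adds J → {B, C, E, F, J, K, M, P}. Minimal: {C}⁺ = {C}; {B}⁺ = {B, E, F, J, M, P} — none reach the full schema.
{B, K}⁺: B→FMP adds F, M, P; FK→CJM adds C, J; FKP→CEM adds E → {B, C, E, F, J, K, M, P}. Minimal: {K}⁺ = {K}; {B}⁺ = {B, E, F, J, M, P} — none reach the full schema.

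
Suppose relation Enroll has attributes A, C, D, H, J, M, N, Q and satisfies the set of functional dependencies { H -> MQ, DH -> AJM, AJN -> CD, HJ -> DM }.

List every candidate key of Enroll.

DHN, HJN

Attributes H, N never appear on any right-hand side, so every candidate key must contain {H, N}.
{H, N}⁺ = {H, M, N, Q}, which is not all of the schema, so we must add further attributes.
{D, H, N}⁺: H→MQ adds M, Q; DH→AJM adds A, J; AJN→CD adds C → {A, C, D, H, J, M, N, Q}. Minimal: {H, N}⁺ = {H, M, N, Q}; {D, N}⁺ = {D, N}; {D, H}⁺ = {A, D, H, J, M, Q} — none reach the full schema.
{H, J, N}⁺: H→MQ adds M, Q; HJ→DM adds D; DH→AJM adds A; AJN→CD adds C → {A, C, D, H, J, M, N, Q}. Minimal: {J, N}⁺ = {J, N}; {H, N}⁺ = {H, M, N, Q}; {H, J}⁺ = {A, D, H, J, M, Q} — none reach the full schema.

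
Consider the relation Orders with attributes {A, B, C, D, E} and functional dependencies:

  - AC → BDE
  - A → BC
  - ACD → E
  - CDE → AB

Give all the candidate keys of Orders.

{A}⁺: A→BC adds B, C; AC→BDE adds D, E → {A, B, C, D, E}.
{C, D, E}⁺: CDE→AB adds A, B → {A, B, C, D, E}.
Any other superkey contains one of these as a subset, so there are no further candidate keys.

{A}, {C, D, E}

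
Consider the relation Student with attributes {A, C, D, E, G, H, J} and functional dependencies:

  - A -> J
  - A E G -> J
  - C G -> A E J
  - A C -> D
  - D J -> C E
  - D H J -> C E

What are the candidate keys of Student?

Attributes G, H never appear on any right-hand side, so every candidate key must contain {G, H}.
{G, H}⁺ = {G, H}, which is not all of the schema, so we must add further attributes.
{C, G, H}⁺: CG→AEJ adds A, E, J; AC→D adds D → {A, C, D, E, G, H, J}. Minimal: {G, H}⁺ = {G, H}; {C, H}⁺ = {C, H}; {C, G}⁺ = {A, C, D, E, G, J} — none reach the full schema.
{A, D, G, H}⁺: A→J adds J; DJ→CE adds C, E → {A, C, D, E, G, H, J}. Minimal: {D, G, H}⁺ = {D, G, H}; {A, G, H}⁺ = {A, G, H, J}; {A, D, H}⁺ = {A, C, D, E, H, J}; … — none reach the full schema.
{D, G, H, J}⁺: DJ→CE adds C, E; CG→AEJ adds A → {A, C, D, E, G, H, J}. Minimal: {G, H, J}⁺ = {G, H, J}; {D, H, J}⁺ = {C, D, E, H, J}; {D, G, J}⁺ = {A, C, D, E, G, J}; … — none reach the full schema.

CGH, ADGH, DGHJ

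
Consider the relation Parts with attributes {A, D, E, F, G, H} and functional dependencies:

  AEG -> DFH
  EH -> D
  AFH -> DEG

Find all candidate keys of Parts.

(A, E, G), (A, F, H)

Attribute A never appears on the right-hand side of any dependency, so A must belong to every candidate key.
{A}⁺ = {A}, which is not all of the schema, so we must add further attributes.
{A, E, G}⁺: AEG→DFH adds D, F, H → {A, D, E, F, G, H}.
{A, F, H}⁺: AFH→DEG adds D, E, G → {A, D, E, F, G, H}.
Any other superkey contains one of these as a subset, so there are no further candidate keys.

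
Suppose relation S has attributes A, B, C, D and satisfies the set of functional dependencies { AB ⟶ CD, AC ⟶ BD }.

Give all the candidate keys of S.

Attribute A never appears on the right-hand side of any dependency, so A must belong to every candidate key.
{A}⁺ = {A}, which is not all of the schema, so we must add further attributes.
{A, B}⁺: AB→CD adds C, D → {A, B, C, D}. Minimal: {B}⁺ = {B}; {A}⁺ = {A} — none reach the full schema.
{A, C}⁺: AC→BD adds B, D → {A, B, C, D}. Minimal: {C}⁺ = {C}; {A}⁺ = {A} — none reach the full schema.

{A, B}, {A, C}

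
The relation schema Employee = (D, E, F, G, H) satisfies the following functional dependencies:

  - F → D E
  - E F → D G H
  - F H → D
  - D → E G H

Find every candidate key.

Attribute F never appears on the right-hand side of any dependency, so F must belong to every candidate key.
{F}⁺ = {D, E, F, G, H}, which is all of the schema, so {F} is the only candidate key.

F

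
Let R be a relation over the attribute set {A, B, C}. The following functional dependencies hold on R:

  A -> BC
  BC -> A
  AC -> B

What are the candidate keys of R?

(A), (B, C)

{A}⁺: A→BC adds B, C → {A, B, C}.
{B, C}⁺: BC→A adds A → {A, B, C}.
Any other superkey contains one of these as a subset, so there are no further candidate keys.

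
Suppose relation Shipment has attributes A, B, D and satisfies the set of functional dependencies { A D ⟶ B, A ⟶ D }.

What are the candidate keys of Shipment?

Attribute A never appears on the right-hand side of any dependency, so A must belong to every candidate key.
{A}⁺ = {A, B, D}, which is all of the schema, so {A} is the only candidate key.

(A)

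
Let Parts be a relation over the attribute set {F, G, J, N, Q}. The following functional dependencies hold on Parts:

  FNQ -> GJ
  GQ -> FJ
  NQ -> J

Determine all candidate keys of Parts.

{F, N, Q}⁺: FNQ→GJ adds G, J → {F, G, J, N, Q}. Minimal: {N, Q}⁺ = {J, N, Q}; {F, Q}⁺ = {F, Q}; {F, N}⁺ = {F, N} — none reach the full schema.
{G, N, Q}⁺: GQ→FJ adds F, J → {F, G, J, N, Q}. Minimal: {N, Q}⁺ = {J, N, Q}; {G, Q}⁺ = {F, G, J, Q}; {G, N}⁺ = {G, N} — none reach the full schema.
Any other superkey contains one of these as a subset, so there are no further candidate keys.

{F, N, Q}; {G, N, Q}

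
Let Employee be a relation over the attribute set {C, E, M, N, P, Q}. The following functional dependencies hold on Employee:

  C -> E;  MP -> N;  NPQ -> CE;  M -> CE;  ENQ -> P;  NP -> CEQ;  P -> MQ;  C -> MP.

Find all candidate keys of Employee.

{C}⁺: C→E adds E; C→MP adds M, P; MP→N adds N; NP→CEQ adds Q → {C, E, M, N, P, Q}.
{M}⁺: M→CE adds C, E; C→MP adds P; MP→N adds N; NP→CEQ adds Q → {C, E, M, N, P, Q}.
{P}⁺: P→MQ adds M, Q; MP→N adds N; NPQ→CE adds C, E → {C, E, M, N, P, Q}.
{E, N, Q}⁺: ENQ→P adds P; NP→CEQ adds C; P→MQ adds M → {C, E, M, N, P, Q}. Minimal: {N, Q}⁺ = {N, Q}; {E, Q}⁺ = {E, Q}; {E, N}⁺ = {E, N} — none reach the full schema.

{C}, {M}, {P}, {E, N, Q}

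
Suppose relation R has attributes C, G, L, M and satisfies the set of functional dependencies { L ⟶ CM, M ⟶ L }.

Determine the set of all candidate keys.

Attribute G never appears on the right-hand side of any dependency, so G must belong to every candidate key.
{G}⁺ = {G}, which is not all of the schema, so we must add further attributes.
{G, L}⁺: L→CM adds C, M → {C, G, L, M}. Minimal: {L}⁺ = {C, L, M}; {G}⁺ = {G} — none reach the full schema.
{G, M}⁺: M→L adds L; L→CM adds C → {C, G, L, M}. Minimal: {M}⁺ = {C, L, M}; {G}⁺ = {G} — none reach the full schema.

{G, L}, {G, M}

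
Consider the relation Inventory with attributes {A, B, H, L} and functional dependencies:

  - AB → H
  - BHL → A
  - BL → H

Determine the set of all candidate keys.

{B, L}⁺: BL→H adds H; BHL→A adds A → {A, B, H, L}. Minimal: {L}⁺ = {L}; {B}⁺ = {B} — none reach the full schema.
No other minimal superkey exists.

BL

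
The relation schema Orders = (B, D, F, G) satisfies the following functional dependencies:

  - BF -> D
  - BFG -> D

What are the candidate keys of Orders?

Attributes B, F, G never appear on any right-hand side, so every candidate key must contain {B, F, G}.
{B, F, G}⁺ = {B, D, F, G}, which is all of the schema, so {B, F, G} is the only candidate key.

BFG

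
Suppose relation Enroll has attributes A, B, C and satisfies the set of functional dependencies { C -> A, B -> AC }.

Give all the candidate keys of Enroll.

{B}

Attribute B never appears on the right-hand side of any dependency, so B must belong to every candidate key.
{B}⁺ = {A, B, C}, which is all of the schema, so {B} is the only candidate key.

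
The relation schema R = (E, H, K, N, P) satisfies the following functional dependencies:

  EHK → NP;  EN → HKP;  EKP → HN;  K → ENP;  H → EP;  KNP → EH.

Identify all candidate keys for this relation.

{K}⁺: K→ENP adds E, N, P; KNP→EH adds H → {E, H, K, N, P}.
{E, N}⁺: EN→HKP adds H, K, P → {E, H, K, N, P}. Minimal: {N}⁺ = {N}; {E}⁺ = {E} — none reach the full schema.
{H, N}⁺: H→EP adds E, P; EN→HKP adds K → {E, H, K, N, P}. Minimal: {N}⁺ = {N}; {H}⁺ = {E, H, P} — none reach the full schema.

K, EN, HN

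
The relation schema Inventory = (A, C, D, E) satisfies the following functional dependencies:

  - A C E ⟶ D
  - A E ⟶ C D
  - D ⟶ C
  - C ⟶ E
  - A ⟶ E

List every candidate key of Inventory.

A

Attribute A never appears on the right-hand side of any dependency, so A must belong to every candidate key.
{A}⁺ = {A, C, D, E}, which is all of the schema, so {A} is the only candidate key.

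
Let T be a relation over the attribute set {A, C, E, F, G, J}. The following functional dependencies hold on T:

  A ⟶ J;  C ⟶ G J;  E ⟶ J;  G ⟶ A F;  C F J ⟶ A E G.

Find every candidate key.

Attribute C never appears on the right-hand side of any dependency, so C must belong to every candidate key.
{C}⁺ = {A, C, E, F, G, J}, which is all of the schema, so {C} is the only candidate key.

{C}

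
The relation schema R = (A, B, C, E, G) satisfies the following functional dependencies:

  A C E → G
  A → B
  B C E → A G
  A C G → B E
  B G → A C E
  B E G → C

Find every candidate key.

{A, G}⁺: A→B adds B; BG→ACE adds C, E → {A, B, C, E, G}. Minimal: {G}⁺ = {G}; {A}⁺ = {A, B} — none reach the full schema.
{B, G}⁺: BG→ACE adds A, C, E → {A, B, C, E, G}. Minimal: {G}⁺ = {G}; {B}⁺ = {B} — none reach the full schema.
{A, C, E}⁺: ACE→G adds G; A→B adds B → {A, B, C, E, G}. Minimal: {C, E}⁺ = {C, E}; {A, E}⁺ = {A, B, E}; {A, C}⁺ = {A, B, C} — none reach the full schema.
{B, C, E}⁺: BCE→AG adds A, G → {A, B, C, E, G}. Minimal: {C, E}⁺ = {C, E}; {B, E}⁺ = {B, E}; {B, C}⁺ = {B, C} — none reach the full schema.

{A, G}, {B, G}, {A, C, E}, {B, C, E}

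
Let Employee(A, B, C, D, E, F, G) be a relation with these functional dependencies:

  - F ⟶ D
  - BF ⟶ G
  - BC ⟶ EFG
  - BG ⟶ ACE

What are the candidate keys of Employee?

Attribute B never appears on the right-hand side of any dependency, so B must belong to every candidate key.
{B}⁺ = {B}, which is not all of the schema, so we must add further attributes.
{B, C}⁺: BC→EFG adds E, F, G; BG→ACE adds A; F→D adds D → {A, B, C, D, E, F, G}. Minimal: {C}⁺ = {C}; {B}⁺ = {B} — none reach the full schema.
{B, F}⁺: F→D adds D; BF→G adds G; BG→ACE adds A, C, E → {A, B, C, D, E, F, G}. Minimal: {F}⁺ = {D, F}; {B}⁺ = {B} — none reach the full schema.
{B, G}⁺: BG→ACE adds A, C, E; BC→EFG adds F; F→D adds D → {A, B, C, D, E, F, G}. Minimal: {G}⁺ = {G}; {B}⁺ = {B} — none reach the full schema.

BC, BF, BG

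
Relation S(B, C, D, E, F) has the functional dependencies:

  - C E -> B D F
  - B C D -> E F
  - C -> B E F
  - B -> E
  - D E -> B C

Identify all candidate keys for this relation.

{C}⁺: C→BEF adds B, E, F; CE→BDF adds D → {B, C, D, E, F}.
{B, D}⁺: B→E adds E; DE→BC adds C; CE→BDF adds F → {B, C, D, E, F}.
{D, E}⁺: DE→BC adds B, C; CE→BDF adds F → {B, C, D, E, F}.

{C}; {B, D}; {D, E}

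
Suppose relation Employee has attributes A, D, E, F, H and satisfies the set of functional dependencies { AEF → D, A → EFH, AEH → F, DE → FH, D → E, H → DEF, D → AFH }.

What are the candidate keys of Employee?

{A}, {D}, {H}

{A}⁺: A→EFH adds E, F, H; H→DEF adds D → {A, D, E, F, H}.
{D}⁺: D→E adds E; D→AFH adds A, F, H → {A, D, E, F, H}.
{H}⁺: H→DEF adds D, E, F; D→AFH adds A → {A, D, E, F, H}.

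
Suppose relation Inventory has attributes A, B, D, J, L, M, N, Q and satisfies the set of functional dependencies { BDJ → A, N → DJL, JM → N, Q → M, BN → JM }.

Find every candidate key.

Attributes B, Q never appear on any right-hand side, so every candidate key must contain {B, Q}.
{B, Q}⁺ = {B, M, Q}, which is not all of the schema, so we must add further attributes.
{B, J, Q}⁺: Q→M adds M; JM→N adds N; N→DJL adds D, L; BDJ→A adds A → {A, B, D, J, L, M, N, Q}. Minimal: {J, Q}⁺ = {D, J, L, M, N, Q}; {B, Q}⁺ = {B, M, Q}; {B, J}⁺ = {B, J} — none reach the full schema.
{B, N, Q}⁺: N→DJL adds D, J, L; Q→M adds M; BDJ→A adds A → {A, B, D, J, L, M, N, Q}. Minimal: {N, Q}⁺ = {D, J, L, M, N, Q}; {B, Q}⁺ = {B, M, Q}; {B, N}⁺ = {A, B, D, J, L, M, N} — none reach the full schema.

{B, J, Q}; {B, N, Q}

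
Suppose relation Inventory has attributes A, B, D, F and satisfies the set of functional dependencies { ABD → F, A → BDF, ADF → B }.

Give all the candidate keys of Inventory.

Attribute A never appears on the right-hand side of any dependency, so A must belong to every candidate key.
{A}⁺ = {A, B, D, F}, which is all of the schema, so {A} is the only candidate key.

(A)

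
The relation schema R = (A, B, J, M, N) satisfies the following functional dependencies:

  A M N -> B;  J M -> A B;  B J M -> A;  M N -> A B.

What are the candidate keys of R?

Attributes J, M, N never appear on any right-hand side, so every candidate key must contain {J, M, N}.
{J, M, N}⁺ = {A, B, J, M, N}, which is all of the schema, so {J, M, N} is the only candidate key.

{J, M, N}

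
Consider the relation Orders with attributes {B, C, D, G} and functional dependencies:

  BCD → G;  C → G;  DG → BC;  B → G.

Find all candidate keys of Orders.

{B, D}, {C, D}, {D, G}

Attribute D never appears on the right-hand side of any dependency, so D must belong to every candidate key.
{D}⁺ = {D}, which is not all of the schema, so we must add further attributes.
{B, D}⁺: B→G adds G; DG→BC adds C → {B, C, D, G}.
{C, D}⁺: C→G adds G; DG→BC adds B → {B, C, D, G}.
{D, G}⁺: DG→BC adds B, C → {B, C, D, G}.
Any other superkey contains one of these as a subset, so there are no further candidate keys.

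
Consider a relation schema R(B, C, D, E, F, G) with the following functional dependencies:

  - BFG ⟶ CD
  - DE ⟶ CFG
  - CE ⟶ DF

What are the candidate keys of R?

(B, C, E), (B, D, E), (B, E, F, G)

Attributes B, E never appear on any right-hand side, so every candidate key must contain {B, E}.
{B, E}⁺ = {B, E}, which is not all of the schema, so we must add further attributes.
{B, C, E}⁺: CE→DF adds D, F; DE→CFG adds G → {B, C, D, E, F, G}. Minimal: {C, E}⁺ = {C, D, E, F, G}; {B, E}⁺ = {B, E}; {B, C}⁺ = {B, C} — none reach the full schema.
{B, D, E}⁺: DE→CFG adds C, F, G → {B, C, D, E, F, G}. Minimal: {D, E}⁺ = {C, D, E, F, G}; {B, E}⁺ = {B, E}; {B, D}⁺ = {B, D} — none reach the full schema.
{B, E, F, G}⁺: BFG→CD adds C, D → {B, C, D, E, F, G}. Minimal: {E, F, G}⁺ = {E, F, G}; {B, F, G}⁺ = {B, C, D, F, G}; {B, E, G}⁺ = {B, E, G}; … — none reach the full schema.
Any other superkey contains one of these as a subset, so there are no further candidate keys.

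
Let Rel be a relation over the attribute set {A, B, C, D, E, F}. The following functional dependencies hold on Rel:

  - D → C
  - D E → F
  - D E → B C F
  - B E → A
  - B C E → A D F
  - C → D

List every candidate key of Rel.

(C, E), (D, E)

Attribute E never appears on the right-hand side of any dependency, so E must belong to every candidate key.
{E}⁺ = {E}, which is not all of the schema, so we must add further attributes.
{C, E}⁺: C→D adds D; DE→F adds F; DE→BCF adds B; BE→A adds A → {A, B, C, D, E, F}. Minimal: {E}⁺ = {E}; {C}⁺ = {C, D} — none reach the full schema.
{D, E}⁺: D→C adds C; DE→F adds F; DE→BCF adds B; BE→A adds A → {A, B, C, D, E, F}. Minimal: {E}⁺ = {E}; {D}⁺ = {C, D} — none reach the full schema.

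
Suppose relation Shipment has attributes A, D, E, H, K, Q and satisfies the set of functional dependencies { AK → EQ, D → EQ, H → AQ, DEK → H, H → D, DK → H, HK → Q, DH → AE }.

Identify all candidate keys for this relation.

{D, K}, {H, K}

Attribute K never appears on the right-hand side of any dependency, so K must belong to every candidate key.
{K}⁺ = {K}, which is not all of the schema, so we must add further attributes.
{D, K}⁺: D→EQ adds E, Q; DEK→H adds H; DH→AE adds A → {A, D, E, H, K, Q}. Minimal: {K}⁺ = {K}; {D}⁺ = {D, E, Q} — none reach the full schema.
{H, K}⁺: H→AQ adds A, Q; H→D adds D; DH→AE adds E → {A, D, E, H, K, Q}. Minimal: {K}⁺ = {K}; {H}⁺ = {A, D, E, H, Q} — none reach the full schema.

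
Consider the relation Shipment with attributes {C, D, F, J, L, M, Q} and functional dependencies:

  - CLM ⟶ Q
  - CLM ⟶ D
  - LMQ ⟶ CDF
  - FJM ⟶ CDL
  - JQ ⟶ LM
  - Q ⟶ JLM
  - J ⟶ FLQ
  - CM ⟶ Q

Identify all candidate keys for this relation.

{J}⁺: J→FLQ adds F, L, Q; JQ→LM adds M; LMQ→CDF adds C, D → {C, D, F, J, L, M, Q}.
{Q}⁺: Q→JLM adds J, L, M; J→FLQ adds F; LMQ→CDF adds C, D → {C, D, F, J, L, M, Q}.
{C, M}⁺: CM→Q adds Q; Q→JLM adds J, L; J→FLQ adds F; CLM→D adds D → {C, D, F, J, L, M, Q}. Minimal: {M}⁺ = {M}; {C}⁺ = {C} — none reach the full schema.

{J}, {Q}, {C, M}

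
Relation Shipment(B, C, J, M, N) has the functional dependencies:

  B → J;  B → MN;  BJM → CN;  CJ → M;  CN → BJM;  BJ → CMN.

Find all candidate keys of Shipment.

(B), (C, N)

{B}⁺: B→J adds J; B→MN adds M, N; BJM→CN adds C → {B, C, J, M, N}.
{C, N}⁺: CN→BJM adds B, J, M → {B, C, J, M, N}.
Any other superkey contains one of these as a subset, so there are no further candidate keys.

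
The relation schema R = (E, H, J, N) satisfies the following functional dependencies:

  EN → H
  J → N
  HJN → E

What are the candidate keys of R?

{E, J}, {H, J}

Attribute J never appears on the right-hand side of any dependency, so J must belong to every candidate key.
{J}⁺ = {J, N}, which is not all of the schema, so we must add further attributes.
{E, J}⁺: J→N adds N; EN→H adds H → {E, H, J, N}. Minimal: {J}⁺ = {J, N}; {E}⁺ = {E} — none reach the full schema.
{H, J}⁺: J→N adds N; HJN→E adds E → {E, H, J, N}. Minimal: {J}⁺ = {J, N}; {H}⁺ = {H} — none reach the full schema.
Any other superkey contains one of these as a subset, so there are no further candidate keys.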